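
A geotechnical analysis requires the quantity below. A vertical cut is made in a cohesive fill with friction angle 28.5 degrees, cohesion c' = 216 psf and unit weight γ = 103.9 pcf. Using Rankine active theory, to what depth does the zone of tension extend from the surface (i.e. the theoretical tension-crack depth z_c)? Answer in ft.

K_a = tan²(45° − 28.5°/2) = 0.3540; √K_a = 0.5949.
The active pressure is zero where K_a γ z = 2c√K_a, so z_c = 2c/(γ√K_a) = 2×216/(103.9×0.5949) = 6.989 ft.

6.99 ft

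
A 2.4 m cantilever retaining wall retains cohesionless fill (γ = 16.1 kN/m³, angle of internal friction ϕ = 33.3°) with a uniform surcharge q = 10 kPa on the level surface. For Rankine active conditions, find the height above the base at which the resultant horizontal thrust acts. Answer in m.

K_a = 0.2911.
Triangular part P₁ = ½K_aγH² = 13.50 at H/3 = 0.8000 m; rectangular part P₂ = K_a q H = 6.987 at H/2 = 1.200 m.
ȳ = (P₁·0.8000 + P₂·1.200)/(P₁+P₂) = 0.9364 m.

0.936 m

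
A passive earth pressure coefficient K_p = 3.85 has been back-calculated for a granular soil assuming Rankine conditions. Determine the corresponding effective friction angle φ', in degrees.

K_p = (1+sin φ)/(1−sin φ) ⇒ sin φ = (K_p − 1)/(K_p + 1) = 0.5876.
φ = arcsin(0.5876) = 35.99°.

36.0°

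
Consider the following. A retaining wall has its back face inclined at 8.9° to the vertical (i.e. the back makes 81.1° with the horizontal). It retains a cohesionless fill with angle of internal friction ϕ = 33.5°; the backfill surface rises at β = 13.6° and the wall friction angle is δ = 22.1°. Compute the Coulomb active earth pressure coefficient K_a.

0.399

K_a = sin²(α+φ) / [sin²α · sin(α−δ) · (1 + √{sin(φ+δ)sin(φ−β) / (sin(α−δ)sin(α+β))})²].
With α = 81.1°, φ = 33.5°, δ = 22.1°, β = 13.6°: K_a = 0.3992.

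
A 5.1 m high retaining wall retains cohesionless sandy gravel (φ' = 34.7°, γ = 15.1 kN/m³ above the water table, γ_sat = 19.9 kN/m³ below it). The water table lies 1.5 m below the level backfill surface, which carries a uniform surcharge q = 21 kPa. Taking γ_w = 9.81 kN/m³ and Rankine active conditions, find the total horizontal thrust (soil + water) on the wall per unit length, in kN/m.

K_a = tan²(45° − φ/2) = 0.2745.
γ' = 19.9 − 9.81 = 10.09 kN/m³. h₂ = H − d_w = 3.6 m.
σ'_h: at surface K_a·q = 5.764; at WT K_a(q+γd_w) = 11.98; at base K_a(q+γd_w+γ'h₂) = 21.95 kPa.
P₁ = ½(5.764+11.98)×1.5 = 13.31; P₂ = ½(11.98+21.95)×3.6 = 61.08; P_w = ½γ_w h₂² = 63.57.
Total = 13.31+61.08+63.57 = 138.0 kN/m.

138 kN/m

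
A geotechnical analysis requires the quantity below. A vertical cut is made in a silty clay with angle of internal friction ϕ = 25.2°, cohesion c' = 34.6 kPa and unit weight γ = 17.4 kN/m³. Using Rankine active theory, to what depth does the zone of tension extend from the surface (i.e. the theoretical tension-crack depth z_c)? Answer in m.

6.27 m

K_a = tan²(45° − 25.2°/2) = 0.4027; √K_a = 0.6346.
The active pressure is zero where K_a γ z = 2c√K_a, so z_c = 2c/(γ√K_a) = 2×34.6/(17.4×0.6346) = 6.267 m.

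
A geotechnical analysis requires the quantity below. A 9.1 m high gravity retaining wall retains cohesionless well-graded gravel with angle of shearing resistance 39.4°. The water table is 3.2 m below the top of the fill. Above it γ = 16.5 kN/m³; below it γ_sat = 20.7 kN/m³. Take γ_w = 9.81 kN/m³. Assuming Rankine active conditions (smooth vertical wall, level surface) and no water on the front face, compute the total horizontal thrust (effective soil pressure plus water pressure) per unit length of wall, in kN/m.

K_a = tan²(45° − φ/2) = 0.2234.
γ' = 20.7 − 9.81 = 10.89 kN/m³. Depth below WT = 5.9 m.
σ'_h at WT = K_a γ d_w = 11.80 kPa; at base = 11.80 + K_a γ' × 5.9 = 26.15 kPa.
P₁ (0–3.2 m) = ½×11.80×3.2 = 18.88. P₂ (3.2–9.1 m) = ½(11.80+26.15)×5.9 = 112.0.
P_w = ½ γ_w h₂² = 0.5×9.81×5.9² = 170.7. Total = 18.88+112.0+170.7 = 301.6 kN/m.

302 kN/m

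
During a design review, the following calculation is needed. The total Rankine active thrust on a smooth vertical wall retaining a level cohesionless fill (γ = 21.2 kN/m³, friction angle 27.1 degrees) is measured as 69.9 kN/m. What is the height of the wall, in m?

4.20 m

K_a = 0.3741. P_a = ½ K_a γ H² ⇒ H = √(2P_a/(K_a γ)).
H = √(2×69.9/(0.3741×21.2)) = 4.199 m.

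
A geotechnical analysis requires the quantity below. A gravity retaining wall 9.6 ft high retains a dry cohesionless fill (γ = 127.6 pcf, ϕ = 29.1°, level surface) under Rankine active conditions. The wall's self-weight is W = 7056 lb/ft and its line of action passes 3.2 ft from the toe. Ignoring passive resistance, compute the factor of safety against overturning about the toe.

K_a = tan²(45° − 29.1°/2) = 0.3456.
P_a = ½K_aγH² = 0.5×0.3456×127.6×9.6² = 2032 lb/ft, acting at H/3 = 3.200 ft above the base.
Overturning moment M_o = P_a × H/3 = 2032 × 3.200 = 6502.
Resisting moment M_r = W × 3.2 = 7056 × 3.2 = 22580.
FS_overturning = M_r/M_o = 22580/6502 = 3.472.

3.47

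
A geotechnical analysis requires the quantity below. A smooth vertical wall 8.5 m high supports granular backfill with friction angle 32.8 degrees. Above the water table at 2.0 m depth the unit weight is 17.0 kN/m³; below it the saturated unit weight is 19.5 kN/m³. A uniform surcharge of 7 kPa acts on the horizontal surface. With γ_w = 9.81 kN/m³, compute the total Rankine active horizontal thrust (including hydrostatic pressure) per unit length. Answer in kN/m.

K_a = tan²(45° − φ/2) = 0.2973.
γ' = 19.5 − 9.81 = 9.690 kN/m³. h₂ = H − d_w = 6.5 m.
σ'_h: at surface K_a·q = 2.081; at WT K_a(q+γd_w) = 12.19; at base K_a(q+γd_w+γ'h₂) = 30.91 kPa.
P₁ = ½(2.081+12.19)×2.0 = 14.27; P₂ = ½(12.19+30.91)×6.5 = 140.1; P_w = ½γ_w h₂² = 207.2.
Total = 14.27+140.1+207.2 = 361.6 kN/m.

362 kN/m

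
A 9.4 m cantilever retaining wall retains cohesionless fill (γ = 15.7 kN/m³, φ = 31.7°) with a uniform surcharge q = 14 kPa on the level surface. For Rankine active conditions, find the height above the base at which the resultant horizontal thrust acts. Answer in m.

K_a = 0.3111.
Triangular part P₁ = ½K_aγH² = 215.8 at H/3 = 3.133 m; rectangular part P₂ = K_a q H = 40.94 at H/2 = 4.700 m.
ȳ = (P₁·3.133 + P₂·4.700)/(P₁+P₂) = 3.383 m.

3.38 m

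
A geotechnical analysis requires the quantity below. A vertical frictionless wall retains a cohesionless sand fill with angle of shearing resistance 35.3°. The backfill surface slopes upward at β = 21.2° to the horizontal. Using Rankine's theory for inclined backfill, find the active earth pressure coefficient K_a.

0.325

K_a = cos β · (cos β − √(cos²β − cos²φ)) / (cos β + √(cos²β − cos²φ)).
cos β = 0.9323, cos φ = 0.8161, √(cos²β − cos²φ) = 0.4507.
K_a = 0.9323 × (0.9323 − 0.4507)/(0.9323 + 0.4507) = 0.3247.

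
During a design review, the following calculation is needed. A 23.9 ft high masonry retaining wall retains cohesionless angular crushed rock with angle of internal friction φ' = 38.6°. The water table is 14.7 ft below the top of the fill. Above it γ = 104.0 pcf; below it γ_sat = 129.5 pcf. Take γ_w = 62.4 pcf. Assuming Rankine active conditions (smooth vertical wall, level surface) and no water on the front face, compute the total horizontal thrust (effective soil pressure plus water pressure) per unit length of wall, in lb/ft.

9160 lb/ft

K_a = tan²(45° − φ/2) = 0.2316.
γ' = 129.5 − 62.4 = 67.10 pcf. Depth below WT = 9.2 ft.
σ'_h at WT = K_a γ d_w = 354.1 psf; at base = 354.1 + K_a γ' × 9.2 = 497.1 psf.
P₁ (0–14.7 ft) = ½×354.1×14.7 = 2603. P₂ (14.7–23.9 ft) = ½(354.1+497.1)×9.2 = 3915.
P_w = ½ γ_w h₂² = 0.5×62.4×9.2² = 2641. Total = 2603+3915+2641 = 9159 lb/ft.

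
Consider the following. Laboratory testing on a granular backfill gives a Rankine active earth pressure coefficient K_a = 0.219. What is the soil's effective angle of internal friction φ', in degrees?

K_a = tan²(45° − φ/2) ⇒ 45° − φ/2 = arctan(√0.219) = 25.08°.
φ = 2(45° − 25.08°) = 39.84°.

39.8°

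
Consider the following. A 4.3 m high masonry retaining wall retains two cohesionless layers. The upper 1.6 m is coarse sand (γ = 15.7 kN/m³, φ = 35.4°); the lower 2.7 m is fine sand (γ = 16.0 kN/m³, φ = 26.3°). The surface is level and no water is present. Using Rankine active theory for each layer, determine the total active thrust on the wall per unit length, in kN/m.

K_a1 = tan²(45°−35.4°/2) = 0.2664; K_a2 = tan²(45°−26.3°/2) = 0.3859.
Layer 1: σ at base = K_a1 γ₁ h₁ = 6.692 kPa; P₁ = ½×6.692×1.6 = 5.354.
Layer 2: σ_v at top = γ₁h₁ = 25.12; σ_h top = K_a2×25.12 = 9.695; σ_h base = K_a2×(25.12+16.0×2.7) = 26.37.
P₂ = ½(9.695+26.37)×2.7 = 48.68. Total P_a = 5.354+48.68 = 54.04 kN/m.

54.0 kN/m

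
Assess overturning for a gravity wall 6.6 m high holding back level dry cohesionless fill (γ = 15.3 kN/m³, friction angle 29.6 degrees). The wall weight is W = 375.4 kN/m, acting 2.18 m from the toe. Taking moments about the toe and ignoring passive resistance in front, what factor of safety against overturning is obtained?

K_a = tan²(45° − 29.6°/2) = 0.3387.
P_a = ½K_aγH² = 0.5×0.3387×15.3×6.6² = 112.9 kN/m, acting at H/3 = 2.200 m above the base.
Overturning moment M_o = P_a × H/3 = 112.9 × 2.200 = 248.3.
Resisting moment M_r = W × 2.18 = 375.4 × 2.18 = 818.4.
FS_overturning = M_r/M_o = 818.4/248.3 = 3.295.

3.30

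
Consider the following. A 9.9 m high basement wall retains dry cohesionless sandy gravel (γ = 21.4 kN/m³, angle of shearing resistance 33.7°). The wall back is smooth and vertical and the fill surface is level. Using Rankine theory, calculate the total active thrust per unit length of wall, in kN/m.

K_a = tan²(45° − φ/2) = 0.2863.
P_a = ½ K_a γ H² = 0.5 × 0.2863 × 21.4 × 9.9² = 300.2 kN/m.

300 kN/m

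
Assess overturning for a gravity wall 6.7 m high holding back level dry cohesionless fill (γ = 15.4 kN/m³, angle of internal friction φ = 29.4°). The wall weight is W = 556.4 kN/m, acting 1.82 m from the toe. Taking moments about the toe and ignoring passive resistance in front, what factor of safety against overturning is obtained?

K_a = tan²(45° − 29.4°/2) = 0.3415.
P_a = ½K_aγH² = 0.5×0.3415×15.4×6.7² = 118.0 kN/m, acting at H/3 = 2.233 m above the base.
Overturning moment M_o = P_a × H/3 = 118.0 × 2.233 = 263.6.
Resisting moment M_r = W × 1.82 = 556.4 × 1.82 = 1013.
FS_overturning = M_r/M_o = 1013/263.6 = 3.842.

3.84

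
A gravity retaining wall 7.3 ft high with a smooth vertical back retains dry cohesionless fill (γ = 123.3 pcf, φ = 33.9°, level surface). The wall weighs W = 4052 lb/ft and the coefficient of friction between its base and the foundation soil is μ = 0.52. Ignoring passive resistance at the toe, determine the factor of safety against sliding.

2.26

K_a = tan²(45° − 33.9°/2) = 0.2839.
P_a = ½K_aγH² = 0.5×0.2839×123.3×7.3² = 932.7 lb/ft, acting at H/3 = 2.433 ft above the base.
FS_sliding = μW / P_a = 0.52×4052 / 932.7 = 2.259.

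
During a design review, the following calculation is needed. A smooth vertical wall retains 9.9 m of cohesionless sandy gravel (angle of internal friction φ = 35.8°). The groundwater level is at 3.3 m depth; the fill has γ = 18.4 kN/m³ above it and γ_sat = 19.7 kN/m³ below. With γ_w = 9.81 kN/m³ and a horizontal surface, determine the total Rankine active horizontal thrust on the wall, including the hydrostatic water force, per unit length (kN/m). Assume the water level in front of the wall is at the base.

401 kN/m

K_a = tan²(45° − φ/2) = 0.2619.
γ' = 19.7 − 9.81 = 9.890 kN/m³. Depth below WT = 6.6 m.
σ'_h at WT = K_a γ d_w = 15.90 kPa; at base = 15.90 + K_a γ' × 6.6 = 32.99 kPa.
P₁ (0–3.3 m) = ½×15.90×3.3 = 26.24. P₂ (3.3–9.9 m) = ½(15.90+32.99)×6.6 = 161.3.
P_w = ½ γ_w h₂² = 0.5×9.81×6.6² = 213.7. Total = 26.24+161.3+213.7 = 401.2 kN/m.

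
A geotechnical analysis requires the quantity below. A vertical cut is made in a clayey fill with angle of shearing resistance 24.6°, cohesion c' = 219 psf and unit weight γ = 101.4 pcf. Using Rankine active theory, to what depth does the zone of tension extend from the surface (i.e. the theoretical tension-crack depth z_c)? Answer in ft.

K_a = tan²(45° − 24.6°/2) = 0.4121; √K_a = 0.6420.
The active pressure is zero where K_a γ z = 2c√K_a, so z_c = 2c/(γ√K_a) = 2×219/(101.4×0.6420) = 6.728 ft.

6.73 ft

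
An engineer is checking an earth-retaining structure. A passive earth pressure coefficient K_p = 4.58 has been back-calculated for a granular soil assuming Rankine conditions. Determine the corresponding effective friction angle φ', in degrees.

39.9°

K_p = (1+sin φ)/(1−sin φ) ⇒ sin φ = (K_p − 1)/(K_p + 1) = 0.6416.
φ = arcsin(0.6416) = 39.91°.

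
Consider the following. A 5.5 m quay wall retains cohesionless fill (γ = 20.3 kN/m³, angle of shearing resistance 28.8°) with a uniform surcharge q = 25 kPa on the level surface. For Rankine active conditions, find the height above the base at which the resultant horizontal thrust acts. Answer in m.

K_a = 0.3498.
Triangular part P₁ = ½K_aγH² = 107.4 at H/3 = 1.833 m; rectangular part P₂ = K_a q H = 48.09 at H/2 = 2.750 m.
ȳ = (P₁·1.833 + P₂·2.750)/(P₁+P₂) = 2.117 m.

2.12 m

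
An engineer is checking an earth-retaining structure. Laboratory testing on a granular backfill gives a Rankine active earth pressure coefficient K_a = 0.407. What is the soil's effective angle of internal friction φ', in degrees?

K_a = tan²(45° − φ/2) ⇒ 45° − φ/2 = arctan(√0.407) = 32.54°.
φ = 2(45° − 32.54°) = 24.93°.

24.9°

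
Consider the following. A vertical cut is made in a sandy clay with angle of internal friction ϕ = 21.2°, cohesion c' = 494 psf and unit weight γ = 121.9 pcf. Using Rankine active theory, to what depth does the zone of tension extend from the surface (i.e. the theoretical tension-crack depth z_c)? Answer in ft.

K_a = tan²(45° − 21.2°/2) = 0.4688; √K_a = 0.6847.
The active pressure is zero where K_a γ z = 2c√K_a, so z_c = 2c/(γ√K_a) = 2×494/(121.9×0.6847) = 11.84 ft.

11.8 ft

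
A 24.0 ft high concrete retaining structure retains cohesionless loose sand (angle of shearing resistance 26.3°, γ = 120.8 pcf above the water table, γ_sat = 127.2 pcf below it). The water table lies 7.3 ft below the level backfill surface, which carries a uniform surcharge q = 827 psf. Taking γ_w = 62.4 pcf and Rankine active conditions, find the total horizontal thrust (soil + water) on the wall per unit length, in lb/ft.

K_a = tan²(45° − φ/2) = 0.3859.
γ' = 127.2 − 62.4 = 64.80 pcf. h₂ = H − d_w = 16.7 ft.
σ'_h: at surface K_a·q = 319.2; at WT K_a(q+γd_w) = 659.5; at base K_a(q+γd_w+γ'h₂) = 1077 psf.
P₁ = ½(319.2+659.5)×7.3 = 3572; P₂ = ½(659.5+1077)×16.7 = 14500; P_w = ½γ_w h₂² = 8701.
Total = 3572+14500+8701 = 26770 lb/ft.

26800 lb/ft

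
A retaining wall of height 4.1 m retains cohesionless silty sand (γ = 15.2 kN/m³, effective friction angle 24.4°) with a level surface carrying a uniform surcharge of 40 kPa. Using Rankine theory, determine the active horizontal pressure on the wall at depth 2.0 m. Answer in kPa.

29.2 kPa

K_a = (1 − sin φ)/(1 + sin φ) = 0.4153.
σ_v = γz + q = 15.2 × 2.0 + 40 = 70.40 kPa.
σ_h = K_a σ_v = 0.4153 × 70.40 = 29.24 kPa.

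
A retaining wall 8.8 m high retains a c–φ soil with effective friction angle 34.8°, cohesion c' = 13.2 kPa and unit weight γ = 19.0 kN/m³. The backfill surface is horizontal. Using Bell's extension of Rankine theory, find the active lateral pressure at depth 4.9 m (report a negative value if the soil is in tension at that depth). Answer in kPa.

11.6 kPa

K_a = (1 − sin φ)/(1 + sin φ) = 0.2733.
σ_a = K_a γ z − 2c√K_a = 0.2733×19.0×4.9 − 2×13.2×0.5228 = 11.64 kPa.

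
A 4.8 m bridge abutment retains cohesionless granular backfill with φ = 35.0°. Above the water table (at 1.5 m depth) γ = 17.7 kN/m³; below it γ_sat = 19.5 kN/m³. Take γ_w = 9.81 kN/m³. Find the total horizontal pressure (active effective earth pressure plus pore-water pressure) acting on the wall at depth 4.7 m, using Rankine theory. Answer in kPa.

K_a = (1 − sin φ)/(1 + sin φ) = 0.2710.
γ' = 19.5 − 9.81 = 9.690 kN/m³.
Effective vertical stress at 4.7 m: σ'_v = 17.7×1.5 + 9.690×3.20 = 57.56 kPa.
σ'_h = K_a σ'_v = 0.2710 × 57.56 = 15.60 kPa; u = γ_w × 3.20 = 31.39 kPa.
Total σ_h = 15.60 + 31.39 = 46.99 kPa.

47.0 kPa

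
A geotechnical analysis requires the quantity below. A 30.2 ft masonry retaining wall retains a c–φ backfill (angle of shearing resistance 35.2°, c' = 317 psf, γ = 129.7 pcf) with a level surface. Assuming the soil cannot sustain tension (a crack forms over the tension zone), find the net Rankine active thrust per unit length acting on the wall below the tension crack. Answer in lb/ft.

7520 lb/ft

K_a = 0.2687; √K_a = 0.5184.
Tension-crack depth z_c = 2c/(γ√K_a) = 2×317/(129.7×0.5184) = 9.430 ft.
σ_a at base = K_a γ H − 2c√K_a = 0.2687×129.7×30.2 − 2×317×0.5184 = 723.8 psf.
P_a = ½ × 723.8 × (H − z_c) = 0.5×723.8×20.77 = 7517 lb/ft.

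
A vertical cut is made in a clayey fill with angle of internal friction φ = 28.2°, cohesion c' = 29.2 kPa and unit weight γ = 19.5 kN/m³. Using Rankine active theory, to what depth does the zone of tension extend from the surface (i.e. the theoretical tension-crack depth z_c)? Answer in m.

K_a = tan²(45° − 28.2°/2) = 0.3582; √K_a = 0.5985.
The active pressure is zero where K_a γ z = 2c√K_a, so z_c = 2c/(γ√K_a) = 2×29.2/(19.5×0.5985) = 5.004 m.

5.00 m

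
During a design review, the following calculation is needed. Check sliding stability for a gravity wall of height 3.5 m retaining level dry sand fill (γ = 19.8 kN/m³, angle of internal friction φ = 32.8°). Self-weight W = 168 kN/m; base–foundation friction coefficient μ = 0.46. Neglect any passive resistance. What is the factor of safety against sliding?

2.14

K_a = tan²(45° − 32.8°/2) = 0.2973.
P_a = ½K_aγH² = 0.5×0.2973×19.8×3.5² = 36.05 kN/m, acting at H/3 = 1.167 m above the base.
FS_sliding = μW / P_a = 0.46×168 / 36.05 = 2.144.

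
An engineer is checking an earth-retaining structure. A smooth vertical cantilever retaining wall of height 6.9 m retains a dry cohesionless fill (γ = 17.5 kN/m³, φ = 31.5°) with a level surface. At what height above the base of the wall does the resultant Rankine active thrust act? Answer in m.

K_a = 0.3136.
The pressure distribution is triangular, so the resultant acts at H/3 above the base = 6.9/3 = 2.300 m.

2.30 m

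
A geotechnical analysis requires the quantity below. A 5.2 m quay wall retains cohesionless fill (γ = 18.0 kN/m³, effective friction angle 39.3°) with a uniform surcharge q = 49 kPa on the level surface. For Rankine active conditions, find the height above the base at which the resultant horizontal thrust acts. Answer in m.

K_a = 0.2245.
Triangular part P₁ = ½K_aγH² = 54.62 at H/3 = 1.733 m; rectangular part P₂ = K_a q H = 57.19 at H/2 = 2.600 m.
ȳ = (P₁·1.733 + P₂·2.600)/(P₁+P₂) = 2.177 m.

2.18 m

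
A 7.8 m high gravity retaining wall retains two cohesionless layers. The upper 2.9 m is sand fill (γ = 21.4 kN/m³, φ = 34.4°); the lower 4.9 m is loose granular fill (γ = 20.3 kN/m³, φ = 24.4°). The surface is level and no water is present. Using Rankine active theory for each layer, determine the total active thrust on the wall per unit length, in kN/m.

K_a1 = tan²(45°−34.4°/2) = 0.2780; K_a2 = tan²(45°−24.4°/2) = 0.4153.
Layer 1: σ at base = K_a1 γ₁ h₁ = 17.25 kPa; P₁ = ½×17.25×2.9 = 25.01.
Layer 2: σ_v at top = γ₁h₁ = 62.06; σ_h top = K_a2×62.06 = 25.77; σ_h base = K_a2×(62.06+20.3×4.9) = 67.09.
P₂ = ½(25.77+67.09)×4.9 = 227.5. Total P_a = 25.01+227.5 = 252.5 kN/m.

253 kN/m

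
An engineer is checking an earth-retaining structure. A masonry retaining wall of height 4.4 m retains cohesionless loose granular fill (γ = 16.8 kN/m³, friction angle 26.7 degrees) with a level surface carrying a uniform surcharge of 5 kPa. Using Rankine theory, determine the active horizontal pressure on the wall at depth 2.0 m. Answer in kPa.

K_a = (1 − sin φ)/(1 + sin φ) = 0.3800.
σ_v = γz + q = 16.8 × 2.0 + 5 = 38.60 kPa.
σ_h = K_a σ_v = 0.3800 × 38.60 = 14.67 kPa.

14.7 kPa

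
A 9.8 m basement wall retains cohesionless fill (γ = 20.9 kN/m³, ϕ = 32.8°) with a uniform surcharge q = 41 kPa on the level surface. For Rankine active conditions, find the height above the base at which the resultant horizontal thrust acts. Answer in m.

3.73 m

K_a = 0.2973.
Triangular part P₁ = ½K_aγH² = 298.3 at H/3 = 3.267 m; rectangular part P₂ = K_a q H = 119.4 at H/2 = 4.900 m.
ȳ = (P₁·3.267 + P₂·4.900)/(P₁+P₂) = 3.734 m.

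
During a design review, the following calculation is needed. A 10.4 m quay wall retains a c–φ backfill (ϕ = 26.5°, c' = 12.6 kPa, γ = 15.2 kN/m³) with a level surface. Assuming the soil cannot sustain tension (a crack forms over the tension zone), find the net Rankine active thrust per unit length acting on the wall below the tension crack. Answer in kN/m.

K_a = 0.3829; √K_a = 0.6188.
Tension-crack depth z_c = 2c/(γ√K_a) = 2×12.6/(15.2×0.6188) = 2.679 m.
σ_a at base = K_a γ H − 2c√K_a = 0.3829×15.2×10.4 − 2×12.6×0.6188 = 44.94 kPa.
P_a = ½ × 44.94 × (H − z_c) = 0.5×44.94×7.721 = 173.5 kN/m.

173 kN/m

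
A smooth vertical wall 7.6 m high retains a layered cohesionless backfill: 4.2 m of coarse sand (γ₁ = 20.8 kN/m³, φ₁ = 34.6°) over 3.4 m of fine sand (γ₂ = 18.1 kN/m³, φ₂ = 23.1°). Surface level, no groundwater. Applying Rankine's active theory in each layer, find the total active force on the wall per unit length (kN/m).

K_a1 = tan²(45°−34.6°/2) = 0.2756; K_a2 = tan²(45°−23.1°/2) = 0.4364.
Layer 1: σ at base = K_a1 γ₁ h₁ = 24.08 kPa; P₁ = ½×24.08×4.2 = 50.57.
Layer 2: σ_v at top = γ₁h₁ = 87.36; σ_h top = K_a2×87.36 = 38.13; σ_h base = K_a2×(87.36+18.1×3.4) = 64.98.
P₂ = ½(38.13+64.98)×3.4 = 175.3. Total P_a = 50.57+175.3 = 225.9 kN/m.

226 kN/m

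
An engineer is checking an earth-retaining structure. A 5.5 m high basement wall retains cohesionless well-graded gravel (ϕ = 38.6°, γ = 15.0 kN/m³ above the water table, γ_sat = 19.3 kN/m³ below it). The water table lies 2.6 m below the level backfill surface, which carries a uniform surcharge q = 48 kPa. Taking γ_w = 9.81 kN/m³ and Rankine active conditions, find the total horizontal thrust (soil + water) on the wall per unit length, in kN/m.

K_a = tan²(45° − φ/2) = 0.2316.
γ' = 19.3 − 9.81 = 9.490 kN/m³. h₂ = H − d_w = 2.9 m.
σ'_h: at surface K_a·q = 11.12; at WT K_a(q+γd_w) = 20.15; at base K_a(q+γd_w+γ'h₂) = 26.53 kPa.
P₁ = ½(11.12+20.15)×2.6 = 40.65; P₂ = ½(20.15+26.53)×2.9 = 67.68; P_w = ½γ_w h₂² = 41.25.
Total = 40.65+67.68+41.25 = 149.6 kN/m.

150 kN/m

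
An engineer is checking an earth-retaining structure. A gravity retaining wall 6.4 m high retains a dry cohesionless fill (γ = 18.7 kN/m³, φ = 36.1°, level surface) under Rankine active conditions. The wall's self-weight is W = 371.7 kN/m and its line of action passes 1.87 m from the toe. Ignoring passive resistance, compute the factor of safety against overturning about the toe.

K_a = tan²(45° − 36.1°/2) = 0.2585.
P_a = ½K_aγH² = 0.5×0.2585×18.7×6.4² = 99.00 kN/m, acting at H/3 = 2.133 m above the base.
Overturning moment M_o = P_a × H/3 = 99.00 × 2.133 = 211.2.
Resisting moment M_r = W × 1.87 = 371.7 × 1.87 = 695.1.
FS_overturning = M_r/M_o = 695.1/211.2 = 3.291.

3.29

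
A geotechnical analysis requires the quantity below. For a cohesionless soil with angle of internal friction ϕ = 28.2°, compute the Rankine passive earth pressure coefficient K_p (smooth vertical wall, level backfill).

K_p = (1 + sin φ)/(1 − sin φ) = tan²(45° + 28.2°/2) = 2.792.

2.79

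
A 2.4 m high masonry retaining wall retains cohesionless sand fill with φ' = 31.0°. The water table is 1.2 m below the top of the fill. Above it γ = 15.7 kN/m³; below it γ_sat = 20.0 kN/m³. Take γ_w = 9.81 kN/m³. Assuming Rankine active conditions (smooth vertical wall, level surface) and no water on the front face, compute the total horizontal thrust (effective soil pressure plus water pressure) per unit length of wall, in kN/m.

K_a = tan²(45° − φ/2) = 0.3201.
γ' = 20.0 − 9.81 = 10.19 kN/m³. Depth below WT = 1.2 m.
σ'_h at WT = K_a γ d_w = 6.031 kPa; at base = 6.031 + K_a γ' × 1.2 = 9.945 kPa.
P₁ (0–1.2 m) = ½×6.031×1.2 = 3.618. P₂ (1.2–2.4 m) = ½(6.031+9.945)×1.2 = 9.585.
P_w = ½ γ_w h₂² = 0.5×9.81×1.2² = 7.063. Total = 3.618+9.585+7.063 = 20.27 kN/m.

20.3 kN/m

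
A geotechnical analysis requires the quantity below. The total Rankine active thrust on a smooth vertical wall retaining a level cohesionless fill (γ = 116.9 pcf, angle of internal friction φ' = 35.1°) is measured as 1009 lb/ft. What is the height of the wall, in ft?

K_a = 0.2698. P_a = ½ K_a γ H² ⇒ H = √(2P_a/(K_a γ)).
H = √(2×1009/(0.2698×116.9)) = 7.998 ft.

8.00 ft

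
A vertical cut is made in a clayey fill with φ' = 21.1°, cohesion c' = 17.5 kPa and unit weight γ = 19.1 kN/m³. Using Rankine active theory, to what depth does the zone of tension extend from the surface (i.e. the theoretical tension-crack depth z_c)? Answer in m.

2.67 m

K_a = tan²(45° − 21.1°/2) = 0.4706; √K_a = 0.6860.
The active pressure is zero where K_a γ z = 2c√K_a, so z_c = 2c/(γ√K_a) = 2×17.5/(19.1×0.6860) = 2.671 m.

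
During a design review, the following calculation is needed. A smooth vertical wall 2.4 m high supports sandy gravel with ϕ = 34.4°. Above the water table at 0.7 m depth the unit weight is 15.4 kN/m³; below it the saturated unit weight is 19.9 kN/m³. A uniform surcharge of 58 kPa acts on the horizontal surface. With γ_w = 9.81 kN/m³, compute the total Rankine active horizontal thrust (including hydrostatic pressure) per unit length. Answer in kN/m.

63.1 kN/m

K_a = tan²(45° − φ/2) = 0.2780.
γ' = 19.9 − 9.81 = 10.09 kN/m³. h₂ = H − d_w = 1.7 m.
σ'_h: at surface K_a·q = 16.12; at WT K_a(q+γd_w) = 19.12; at base K_a(q+γd_w+γ'h₂) = 23.89 kPa.
P₁ = ½(16.12+19.12)×0.7 = 12.33; P₂ = ½(19.12+23.89)×1.7 = 36.56; P_w = ½γ_w h₂² = 14.18.
Total = 12.33+36.56+14.18 = 63.07 kN/m.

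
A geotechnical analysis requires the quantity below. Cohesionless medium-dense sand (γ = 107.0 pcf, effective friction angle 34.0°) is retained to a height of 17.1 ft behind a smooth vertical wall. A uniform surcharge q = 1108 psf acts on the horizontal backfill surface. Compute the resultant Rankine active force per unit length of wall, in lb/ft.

K_a = tan²(45° − φ/2) = 0.2827.
Soil triangle: ½ K_a γ H² = 0.5×0.2827×107.0×17.1² = 4423 lb/ft.
Surcharge rectangle: K_a q H = 0.2827×1108×17.1 = 5357 lb/ft.
Total = 4423 + 5357 = 9779 lb/ft.

9780 lb/ft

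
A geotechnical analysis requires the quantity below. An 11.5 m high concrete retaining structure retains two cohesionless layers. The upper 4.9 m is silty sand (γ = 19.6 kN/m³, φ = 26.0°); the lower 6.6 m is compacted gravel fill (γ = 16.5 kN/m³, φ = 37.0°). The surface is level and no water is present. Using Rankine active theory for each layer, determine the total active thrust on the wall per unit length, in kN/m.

K_a1 = tan²(45°−26.0°/2) = 0.3905; K_a2 = tan²(45°−37.0°/2) = 0.2486.
Layer 1: σ at base = K_a1 γ₁ h₁ = 37.50 kPa; P₁ = ½×37.50×4.9 = 91.87.
Layer 2: σ_v at top = γ₁h₁ = 96.04; σ_h top = K_a2×96.04 = 23.87; σ_h base = K_a2×(96.04+16.5×6.6) = 50.94.
P₂ = ½(23.87+50.94)×6.6 = 246.9. Total P_a = 91.87+246.9 = 338.8 kN/m.

339 kN/m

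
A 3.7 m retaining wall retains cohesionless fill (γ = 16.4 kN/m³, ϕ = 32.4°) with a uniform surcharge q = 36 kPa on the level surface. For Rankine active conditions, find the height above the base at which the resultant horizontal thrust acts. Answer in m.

K_a = 0.3022.
Triangular part P₁ = ½K_aγH² = 33.93 at H/3 = 1.233 m; rectangular part P₂ = K_a q H = 40.26 at H/2 = 1.850 m.
ȳ = (P₁·1.233 + P₂·1.850)/(P₁+P₂) = 1.568 m.

1.57 m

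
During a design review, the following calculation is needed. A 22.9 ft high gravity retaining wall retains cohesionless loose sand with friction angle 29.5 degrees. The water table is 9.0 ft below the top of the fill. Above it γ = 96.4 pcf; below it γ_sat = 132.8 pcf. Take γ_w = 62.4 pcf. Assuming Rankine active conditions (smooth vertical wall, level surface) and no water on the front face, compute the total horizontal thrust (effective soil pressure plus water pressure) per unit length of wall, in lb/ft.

K_a = tan²(45° − φ/2) = 0.3401.
γ' = 132.8 − 62.4 = 70.40 pcf. Depth below WT = 13.9 ft.
σ'_h at WT = K_a γ d_w = 295.1 psf; at base = 295.1 + K_a γ' × 13.9 = 627.9 psf.
P₁ (0–9.0 ft) = ½×295.1×9.0 = 1328. P₂ (9.0–22.9 ft) = ½(295.1+627.9)×13.9 = 6415.
P_w = ½ γ_w h₂² = 0.5×62.4×13.9² = 6028. Total = 1328+6415+6028 = 13770 lb/ft.

13800 lb/ft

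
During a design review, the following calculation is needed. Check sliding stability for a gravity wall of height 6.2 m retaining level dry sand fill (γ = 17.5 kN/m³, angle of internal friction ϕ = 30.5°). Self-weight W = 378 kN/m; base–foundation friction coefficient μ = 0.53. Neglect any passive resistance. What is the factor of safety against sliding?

1.82

K_a = tan²(45° − 30.5°/2) = 0.3267.
P_a = ½K_aγH² = 0.5×0.3267×17.5×6.2² = 109.9 kN/m, acting at H/3 = 2.067 m above the base.
FS_sliding = μW / P_a = 0.53×378 / 109.9 = 1.823.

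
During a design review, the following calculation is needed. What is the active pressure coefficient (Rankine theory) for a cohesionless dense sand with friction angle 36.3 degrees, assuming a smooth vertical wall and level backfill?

K_a = (1 − sin φ)/(1 + sin φ) = (1 − sin 36.3°)/(1 + sin 36.3°) = 0.2563.

0.256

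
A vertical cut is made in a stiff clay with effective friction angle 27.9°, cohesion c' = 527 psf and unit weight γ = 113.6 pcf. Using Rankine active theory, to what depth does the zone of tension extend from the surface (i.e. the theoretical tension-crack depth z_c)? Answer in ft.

15.4 ft

K_a = tan²(45° − 27.9°/2) = 0.3625; √K_a = 0.6020.
The active pressure is zero where K_a γ z = 2c√K_a, so z_c = 2c/(γ√K_a) = 2×527/(113.6×0.6020) = 15.41 ft.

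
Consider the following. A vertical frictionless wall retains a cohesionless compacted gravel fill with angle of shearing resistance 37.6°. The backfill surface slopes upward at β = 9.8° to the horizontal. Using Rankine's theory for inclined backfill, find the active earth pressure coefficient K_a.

K_a = cos β · (cos β − √(cos²β − cos²φ)) / (cos β + √(cos²β − cos²φ)).
cos β = 0.9854, cos φ = 0.7923, √(cos²β − cos²φ) = 0.5859.
K_a = 0.9854 × (0.9854 − 0.5859)/(0.9854 + 0.5859) = 0.2505.

0.251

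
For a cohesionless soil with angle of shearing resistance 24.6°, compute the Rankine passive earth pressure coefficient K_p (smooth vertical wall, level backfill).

2.43

K_p = (1 + sin φ)/(1 − sin φ) = tan²(45° + 24.6°/2) = 2.426.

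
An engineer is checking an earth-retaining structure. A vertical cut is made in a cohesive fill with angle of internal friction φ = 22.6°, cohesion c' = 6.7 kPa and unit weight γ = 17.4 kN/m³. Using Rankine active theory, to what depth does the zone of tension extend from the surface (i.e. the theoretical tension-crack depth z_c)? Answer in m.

1.15 m

K_a = tan²(45° − 22.6°/2) = 0.4448; √K_a = 0.6669.
The active pressure is zero where K_a γ z = 2c√K_a, so z_c = 2c/(γ√K_a) = 2×6.7/(17.4×0.6669) = 1.155 m.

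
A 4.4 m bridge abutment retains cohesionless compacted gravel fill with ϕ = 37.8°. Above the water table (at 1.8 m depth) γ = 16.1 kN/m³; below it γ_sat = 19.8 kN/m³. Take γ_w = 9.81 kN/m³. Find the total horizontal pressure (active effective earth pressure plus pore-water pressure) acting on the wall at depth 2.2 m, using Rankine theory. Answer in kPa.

11.8 kPa

K_a = (1 − sin φ)/(1 + sin φ) = 0.2400.
γ' = 19.8 − 9.81 = 9.990 kN/m³.
Effective vertical stress at 2.2 m: σ'_v = 16.1×1.8 + 9.990×0.400 = 32.98 kPa.
σ'_h = K_a σ'_v = 0.2400 × 32.98 = 7.914 kPa; u = γ_w × 0.400 = 3.924 kPa.
Total σ_h = 7.914 + 3.924 = 11.84 kPa.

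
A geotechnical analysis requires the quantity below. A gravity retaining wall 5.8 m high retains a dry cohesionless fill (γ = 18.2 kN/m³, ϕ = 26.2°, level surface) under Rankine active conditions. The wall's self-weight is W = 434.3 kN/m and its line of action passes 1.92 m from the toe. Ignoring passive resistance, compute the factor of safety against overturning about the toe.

3.64

K_a = tan²(45° − 26.2°/2) = 0.3874.
P_a = ½K_aγH² = 0.5×0.3874×18.2×5.8² = 118.6 kN/m, acting at H/3 = 1.933 m above the base.
Overturning moment M_o = P_a × H/3 = 118.6 × 1.933 = 229.3.
Resisting moment M_r = W × 1.92 = 434.3 × 1.92 = 833.9.
FS_overturning = M_r/M_o = 833.9/229.3 = 3.637.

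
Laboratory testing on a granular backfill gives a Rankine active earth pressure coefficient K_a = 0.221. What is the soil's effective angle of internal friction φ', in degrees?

K_a = tan²(45° − φ/2) ⇒ 45° − φ/2 = arctan(√0.221) = 25.18°.
φ = 2(45° − 25.18°) = 39.64°.

39.6°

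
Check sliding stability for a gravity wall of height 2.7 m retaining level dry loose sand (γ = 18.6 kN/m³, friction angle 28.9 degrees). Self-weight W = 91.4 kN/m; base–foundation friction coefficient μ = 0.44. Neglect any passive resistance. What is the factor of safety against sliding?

1.70

K_a = tan²(45° − 28.9°/2) = 0.3484.
P_a = ½K_aγH² = 0.5×0.3484×18.6×2.7² = 23.62 kN/m, acting at H/3 = 0.9000 m above the base.
FS_sliding = μW / P_a = 0.44×91.4 / 23.62 = 1.703.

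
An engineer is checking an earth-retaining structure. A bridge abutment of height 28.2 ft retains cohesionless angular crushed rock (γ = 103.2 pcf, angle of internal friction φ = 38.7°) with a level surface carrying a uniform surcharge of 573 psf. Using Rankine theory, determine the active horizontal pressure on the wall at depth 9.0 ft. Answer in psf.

346 psf

K_a = (1 − sin φ)/(1 + sin φ) = 0.2306.
σ_v = γz + q = 103.2 × 9.0 + 573 = 1502 psf.
σ_h = K_a σ_v = 0.2306 × 1502 = 346.3 psf.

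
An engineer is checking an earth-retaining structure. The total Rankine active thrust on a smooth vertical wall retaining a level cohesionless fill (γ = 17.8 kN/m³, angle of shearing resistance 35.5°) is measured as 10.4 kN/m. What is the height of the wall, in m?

K_a = 0.2653. P_a = ½ K_a γ H² ⇒ H = √(2P_a/(K_a γ)).
H = √(2×10.4/(0.2653×17.8)) = 2.099 m.

2.10 m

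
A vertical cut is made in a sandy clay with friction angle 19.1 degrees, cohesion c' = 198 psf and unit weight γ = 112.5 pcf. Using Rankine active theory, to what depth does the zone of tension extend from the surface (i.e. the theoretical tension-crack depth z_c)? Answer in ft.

K_a = tan²(45° − 19.1°/2) = 0.5069; √K_a = 0.7120.
The active pressure is zero where K_a γ z = 2c√K_a, so z_c = 2c/(γ√K_a) = 2×198/(112.5×0.7120) = 4.944 ft.

4.94 ft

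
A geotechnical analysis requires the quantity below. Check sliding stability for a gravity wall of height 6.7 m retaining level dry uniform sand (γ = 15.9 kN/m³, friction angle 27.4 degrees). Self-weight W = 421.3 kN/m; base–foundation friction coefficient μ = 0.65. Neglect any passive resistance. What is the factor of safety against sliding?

K_a = tan²(45° − 27.4°/2) = 0.3697.
P_a = ½K_aγH² = 0.5×0.3697×15.9×6.7² = 131.9 kN/m, acting at H/3 = 2.233 m above the base.
FS_sliding = μW / P_a = 0.65×421.3 / 131.9 = 2.076.

2.08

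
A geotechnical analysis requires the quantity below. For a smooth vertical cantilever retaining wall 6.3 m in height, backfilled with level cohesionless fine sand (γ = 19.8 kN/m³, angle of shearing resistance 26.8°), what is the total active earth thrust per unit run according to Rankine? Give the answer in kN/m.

149 kN/m

K_a = tan²(45° − φ/2) = 0.3785.
P_a = ½ K_a γ H² = 0.5 × 0.3785 × 19.8 × 6.3² = 148.7 kN/m.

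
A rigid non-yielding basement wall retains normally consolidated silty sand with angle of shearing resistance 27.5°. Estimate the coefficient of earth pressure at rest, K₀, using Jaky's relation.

0.538

K₀ = 1 − sin φ' = 1 − sin 27.5° = 0.5383.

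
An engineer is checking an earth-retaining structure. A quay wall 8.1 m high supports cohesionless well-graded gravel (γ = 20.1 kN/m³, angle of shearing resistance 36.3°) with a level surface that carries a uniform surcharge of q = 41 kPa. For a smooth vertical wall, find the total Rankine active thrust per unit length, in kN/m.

K_a = tan²(45° − φ/2) = 0.2563.
Soil triangle: ½ K_a γ H² = 0.5×0.2563×20.1×8.1² = 169.0 kN/m.
Surcharge rectangle: K_a q H = 0.2563×41×8.1 = 85.11 kN/m.
Total = 169.0 + 85.11 = 254.1 kN/m.

254 kN/m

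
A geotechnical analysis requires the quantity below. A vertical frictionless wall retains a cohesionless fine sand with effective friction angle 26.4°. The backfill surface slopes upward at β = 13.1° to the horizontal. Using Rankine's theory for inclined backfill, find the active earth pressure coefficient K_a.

K_a = cos β · (cos β − √(cos²β − cos²φ)) / (cos β + √(cos²β − cos²φ)).
cos β = 0.9740, cos φ = 0.8957, √(cos²β − cos²φ) = 0.3825.
K_a = 0.9740 × (0.9740 − 0.3825)/(0.9740 + 0.3825) = 0.4247.

0.425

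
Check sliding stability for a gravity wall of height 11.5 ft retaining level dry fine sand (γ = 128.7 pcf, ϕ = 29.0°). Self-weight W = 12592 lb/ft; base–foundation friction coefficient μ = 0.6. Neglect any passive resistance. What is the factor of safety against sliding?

K_a = tan²(45° − 29.0°/2) = 0.3470.
P_a = ½K_aγH² = 0.5×0.3470×128.7×11.5² = 2953 lb/ft, acting at H/3 = 3.833 ft above the base.
FS_sliding = μW / P_a = 0.6×12592 / 2953 = 2.559.

2.56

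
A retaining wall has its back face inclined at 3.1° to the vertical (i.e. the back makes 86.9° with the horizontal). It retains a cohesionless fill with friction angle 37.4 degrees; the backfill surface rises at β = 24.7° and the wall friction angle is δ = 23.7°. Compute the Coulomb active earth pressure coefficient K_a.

0.349

K_a = sin²(α+φ) / [sin²α · sin(α−δ) · (1 + √{sin(φ+δ)sin(φ−β) / (sin(α−δ)sin(α+β))})²].
With α = 86.9°, φ = 37.4°, δ = 23.7°, β = 24.7°: K_a = 0.3493.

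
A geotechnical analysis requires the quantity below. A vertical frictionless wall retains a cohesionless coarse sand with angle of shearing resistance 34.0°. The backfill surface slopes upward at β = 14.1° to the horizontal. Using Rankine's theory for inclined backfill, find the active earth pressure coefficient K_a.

0.307

K_a = cos β · (cos β − √(cos²β − cos²φ)) / (cos β + √(cos²β − cos²φ)).
cos β = 0.9699, cos φ = 0.8290, √(cos²β − cos²φ) = 0.5033.
K_a = 0.9699 × (0.9699 − 0.5033)/(0.9699 + 0.5033) = 0.3071.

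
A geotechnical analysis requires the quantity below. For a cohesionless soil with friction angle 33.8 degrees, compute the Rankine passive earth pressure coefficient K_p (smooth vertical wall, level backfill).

3.51

K_p = (1 + sin φ)/(1 − sin φ) = tan²(45° + 33.8°/2) = 3.508.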